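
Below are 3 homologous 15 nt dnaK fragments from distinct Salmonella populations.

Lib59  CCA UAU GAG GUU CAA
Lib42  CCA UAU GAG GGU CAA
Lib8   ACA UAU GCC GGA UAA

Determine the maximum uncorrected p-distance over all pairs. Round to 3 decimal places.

0.400

Pairwise Hamming distances:
  Lib59 vs Lib42: 1
  Lib59 vs Lib8: 6
  Lib42 vs Lib8: 5
The largest is 6 mismatches, between Lib59 and Lib8; p = 6/15 = 0.400.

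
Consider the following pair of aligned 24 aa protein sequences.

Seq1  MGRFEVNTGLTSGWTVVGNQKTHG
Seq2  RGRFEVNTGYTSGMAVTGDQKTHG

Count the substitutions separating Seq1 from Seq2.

6

Differing sites — 1:M/R; 10:L/Y; 14:W/M; 15:T/A; 17:V/T; 19:N/D.
That gives 6 mismatches out of 24 aligned sites, so the Hamming distance is 6.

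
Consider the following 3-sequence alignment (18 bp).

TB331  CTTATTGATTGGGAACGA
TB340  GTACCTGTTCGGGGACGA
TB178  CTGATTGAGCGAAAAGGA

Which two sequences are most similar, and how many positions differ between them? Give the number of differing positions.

Pairwise Hamming distances:
  TB331 vs TB340: 7
  TB331 vs TB178: 6
  TB340 vs TB178: 10
The smallest is 6, between TB331 and TB178.

6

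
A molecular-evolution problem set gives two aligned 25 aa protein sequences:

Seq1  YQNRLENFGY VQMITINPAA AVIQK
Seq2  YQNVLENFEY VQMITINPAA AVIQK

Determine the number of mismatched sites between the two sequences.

2

Mismatches occur at site 4 (R↔V), site 9 (G↔E).
That gives 2 mismatches out of 25 aligned sites, so the Hamming distance is 2.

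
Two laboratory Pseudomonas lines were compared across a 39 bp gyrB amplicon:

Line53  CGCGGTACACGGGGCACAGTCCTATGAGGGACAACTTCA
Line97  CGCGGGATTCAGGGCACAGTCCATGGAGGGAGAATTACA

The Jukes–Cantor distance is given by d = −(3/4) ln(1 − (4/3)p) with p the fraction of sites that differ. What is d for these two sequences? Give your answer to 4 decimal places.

Differing sites — 6:T/G; 8:C/T; 9:A/T; 11:G/A; 23:T/A; 24:A/T; 25:T/G; 32:C/G; 35:C/T; 37:T/A.
p = 10/39 = 0.256410.
d = −0.75 · ln(1 − (4/3)·0.256410) = −0.75 · ln(0.658120) = −0.75 · (-0.418368) = 0.3138.

0.3138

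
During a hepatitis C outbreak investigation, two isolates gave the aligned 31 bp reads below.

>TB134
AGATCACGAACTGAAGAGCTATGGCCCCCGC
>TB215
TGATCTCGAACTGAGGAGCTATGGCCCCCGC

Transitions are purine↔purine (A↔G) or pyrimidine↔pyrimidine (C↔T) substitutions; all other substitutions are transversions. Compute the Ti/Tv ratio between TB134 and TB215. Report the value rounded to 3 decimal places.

0.500

The sequences differ at positions 1 (A/T, transversion), 6 (A/T, transversion), 15 (A/G, transition).
Of the 3 differences, 1 transition and 2 transversions, so Ti/Tv = 1/2 = 0.500.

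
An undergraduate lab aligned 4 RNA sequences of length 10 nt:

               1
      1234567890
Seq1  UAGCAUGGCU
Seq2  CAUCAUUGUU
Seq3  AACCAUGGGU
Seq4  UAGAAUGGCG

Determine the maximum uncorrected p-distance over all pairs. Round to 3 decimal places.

0.600

Pairwise Hamming distances:
  Seq1 vs Seq2: 4
  Seq1 vs Seq3: 3
  Seq1 vs Seq4: 2
  Seq2 vs Seq3: 4
  Seq2 vs Seq4: 6
  Seq3 vs Seq4: 5
The largest is 6 mismatches, between Seq2 and Seq4; p = 6/10 = 0.600.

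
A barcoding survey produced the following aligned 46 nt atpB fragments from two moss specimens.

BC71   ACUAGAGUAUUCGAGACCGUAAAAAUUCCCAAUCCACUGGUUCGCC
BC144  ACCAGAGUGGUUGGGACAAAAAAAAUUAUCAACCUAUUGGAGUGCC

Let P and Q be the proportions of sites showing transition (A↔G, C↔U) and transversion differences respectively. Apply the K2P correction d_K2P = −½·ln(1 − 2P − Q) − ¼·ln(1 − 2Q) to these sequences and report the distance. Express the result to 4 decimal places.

0.4920

Differing sites — 3:U/C (Ti); 9:A/G (Ti); 10:U/G (Tv); 12:C/U (Ti); 14:A/G (Ti); 18:C/A (Tv); 19:G/A (Ti); 20:U/A (Tv); 28:C/A (Tv); 29:C/U (Ti); 33:U/C (Ti); 35:C/U (Ti); 37:C/U (Ti); 41:U/A (Tv); 42:U/G (Tv); 43:C/U (Ti).
Of the 16 differences, 10 transitions and 6 transversions over 46 sites: P = 10/46 = 0.217391, Q = 6/46 = 0.130435.
d = −0.5·ln(0.434783) − 0.25·ln(0.739130) = −0.5·(-0.832908) − 0.25·(-0.302281) = 0.4920.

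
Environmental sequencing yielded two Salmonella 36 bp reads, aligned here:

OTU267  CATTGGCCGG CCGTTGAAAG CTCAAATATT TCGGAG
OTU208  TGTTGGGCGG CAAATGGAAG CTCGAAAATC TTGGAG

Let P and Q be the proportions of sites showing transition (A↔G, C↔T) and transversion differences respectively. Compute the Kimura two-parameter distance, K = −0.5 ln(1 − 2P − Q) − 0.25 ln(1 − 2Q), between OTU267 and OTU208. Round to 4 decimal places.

0.4094

Differing sites — 1:C/T (Ti); 2:A/G (Ti); 7:C/G (Tv); 12:C/A (Tv); 13:G/A (Ti); 14:T/A (Tv); 17:A/G (Ti); 24:A/G (Ti); 27:T/A (Tv); 30:T/C (Ti); 32:C/T (Ti).
Of the 11 differences, 7 transitions and 4 transversions over 36 sites: P = 7/36 = 0.194444, Q = 4/36 = 0.111111.
d = −0.5·ln(0.500001) − 0.25·ln(0.777778) = −0.5·(-0.693145) − 0.25·(-0.251314) = 0.4094.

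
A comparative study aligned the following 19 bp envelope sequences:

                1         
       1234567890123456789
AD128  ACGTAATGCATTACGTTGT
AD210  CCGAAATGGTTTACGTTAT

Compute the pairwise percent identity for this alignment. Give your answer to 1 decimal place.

73.7%

The sequences differ at positions 1 (A/C), 4 (T/A), 9 (C/G), 10 (A/T), 18 (G/A).
14 of the 19 sites match, so the percent identity is 14/19 × 100 = 73.7%.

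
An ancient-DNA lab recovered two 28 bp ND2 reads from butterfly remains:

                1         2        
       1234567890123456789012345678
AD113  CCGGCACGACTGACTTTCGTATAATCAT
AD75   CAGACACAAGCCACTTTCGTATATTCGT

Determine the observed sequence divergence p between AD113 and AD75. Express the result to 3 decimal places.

0.286

The sequences differ at positions 2 (C/A), 4 (G/A), 8 (G/A), 10 (C/G), 11 (T/C), 12 (G/C), 24 (A/T), 27 (A/G).
There are 8 differences over 28 sites, so p = 8/28 = 0.286.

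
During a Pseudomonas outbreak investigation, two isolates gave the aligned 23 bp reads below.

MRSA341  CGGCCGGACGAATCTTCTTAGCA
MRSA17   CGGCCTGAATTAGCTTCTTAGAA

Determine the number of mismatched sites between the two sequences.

6

The sequences differ at positions 6 (G/T), 9 (C/A), 10 (G/T), 11 (A/T), 13 (T/G), 22 (C/A).
That gives 6 mismatches out of 23 aligned sites, so the Hamming distance is 6.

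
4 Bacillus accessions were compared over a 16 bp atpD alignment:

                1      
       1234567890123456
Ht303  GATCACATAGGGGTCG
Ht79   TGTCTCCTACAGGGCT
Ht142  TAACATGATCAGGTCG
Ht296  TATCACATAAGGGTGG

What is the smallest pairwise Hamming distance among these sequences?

Pairwise Hamming distances:
  Ht303 vs Ht79: 8
  Ht303 vs Ht142: 8
  Ht303 vs Ht296: 3
  Ht79 vs Ht142: 9
  Ht79 vs Ht296: 8
  Ht142 vs Ht296: 8
The smallest is 3, between Ht303 and Ht296.

3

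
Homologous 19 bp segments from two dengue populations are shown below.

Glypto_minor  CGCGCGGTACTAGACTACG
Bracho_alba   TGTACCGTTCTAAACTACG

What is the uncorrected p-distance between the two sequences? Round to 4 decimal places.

Differing sites — 1:C/T; 3:C/T; 4:G/A; 6:G/C; 9:A/T; 13:G/A.
There are 6 differences over 19 sites, so p = 6/19 = 0.3158.

0.3158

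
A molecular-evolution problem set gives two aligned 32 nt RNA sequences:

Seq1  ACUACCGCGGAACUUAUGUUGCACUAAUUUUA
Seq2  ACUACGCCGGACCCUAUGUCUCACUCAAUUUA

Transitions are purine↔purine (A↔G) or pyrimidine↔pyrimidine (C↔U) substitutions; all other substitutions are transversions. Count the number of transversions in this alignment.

Mismatches occur at site 6 (C→G, transversion), site 7 (G→C, transversion), site 12 (A→C, transversion), site 14 (U→C, transition), site 20 (U→C, transition), site 21 (G→U, transversion), site 26 (A→C, transversion), site 28 (U→A, transversion).
Of the 8 differences, 2 transitions and 6 transversions, so the answer is 6.

6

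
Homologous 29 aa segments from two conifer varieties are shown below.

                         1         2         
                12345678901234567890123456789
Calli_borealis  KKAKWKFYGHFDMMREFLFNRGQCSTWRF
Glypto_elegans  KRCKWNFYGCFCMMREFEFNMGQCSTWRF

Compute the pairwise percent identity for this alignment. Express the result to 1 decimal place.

75.9%

The sequences differ at positions 2 (K/R), 3 (A/C), 6 (K/N), 10 (H/C), 12 (D/C), 18 (L/E), 21 (R/M).
22 of the 29 sites match, so the percent identity is 22/29 × 100 = 75.9%.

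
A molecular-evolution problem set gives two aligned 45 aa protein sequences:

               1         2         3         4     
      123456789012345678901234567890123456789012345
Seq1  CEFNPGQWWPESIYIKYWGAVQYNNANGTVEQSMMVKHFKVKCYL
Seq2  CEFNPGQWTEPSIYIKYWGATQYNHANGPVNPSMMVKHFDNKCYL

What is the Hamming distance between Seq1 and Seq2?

10

The sequences differ at positions 9 (W/T), 10 (P/E), 11 (E/P), 21 (V/T), 25 (N/H), 29 (T/P), 31 (E/N), 32 (Q/P), 40 (K/D), 41 (V/N).
That gives 10 mismatches out of 45 aligned sites, so the Hamming distance is 10.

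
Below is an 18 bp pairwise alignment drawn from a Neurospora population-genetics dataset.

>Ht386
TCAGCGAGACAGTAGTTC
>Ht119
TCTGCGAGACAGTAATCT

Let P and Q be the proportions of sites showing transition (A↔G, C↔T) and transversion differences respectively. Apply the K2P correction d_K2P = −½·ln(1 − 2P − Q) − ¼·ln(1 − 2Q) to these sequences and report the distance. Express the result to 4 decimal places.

0.2757

Mismatches occur at site 3 (A→T, transversion), site 15 (G→A, transition), site 17 (T→C, transition), site 18 (C→T, transition).
Of the 4 differences, 3 transitions and 1 transversion over 18 sites: P = 3/18 = 0.166667, Q = 1/18 = 0.055556.
d = −0.5·ln(0.611110) − 0.25·ln(0.888888) = −0.5·(-0.492478) − 0.25·(-0.117784) = 0.2757.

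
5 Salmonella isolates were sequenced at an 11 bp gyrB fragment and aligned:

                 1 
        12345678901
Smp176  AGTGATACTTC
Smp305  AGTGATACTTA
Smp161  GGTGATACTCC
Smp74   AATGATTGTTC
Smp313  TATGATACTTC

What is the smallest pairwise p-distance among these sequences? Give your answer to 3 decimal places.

Pairwise Hamming distances:
  Smp176 vs Smp305: 1
  Smp176 vs Smp161: 2
  Smp176 vs Smp74: 3
  Smp176 vs Smp313: 2
  Smp305 vs Smp161: 3
  Smp305 vs Smp74: 4
  Smp305 vs Smp313: 3
  Smp161 vs Smp74: 5
  Smp161 vs Smp313: 3
  Smp74 vs Smp313: 3
The smallest is 1 mismatch, between Smp176 and Smp305; p = 1/11 = 0.091.

0.091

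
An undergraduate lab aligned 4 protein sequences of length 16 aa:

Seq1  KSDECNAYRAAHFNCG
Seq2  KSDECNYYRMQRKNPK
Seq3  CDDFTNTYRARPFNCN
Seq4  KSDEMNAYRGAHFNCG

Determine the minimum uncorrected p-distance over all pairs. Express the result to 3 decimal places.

0.125

Pairwise Hamming distances:
  Seq1 vs Seq2: 7
  Seq1 vs Seq3: 8
  Seq1 vs Seq4: 2
  Seq2 vs Seq3: 11
  Seq2 vs Seq4: 8
  Seq3 vs Seq4: 9
The smallest is 2 mismatches, between Seq1 and Seq4; p = 2/16 = 0.125.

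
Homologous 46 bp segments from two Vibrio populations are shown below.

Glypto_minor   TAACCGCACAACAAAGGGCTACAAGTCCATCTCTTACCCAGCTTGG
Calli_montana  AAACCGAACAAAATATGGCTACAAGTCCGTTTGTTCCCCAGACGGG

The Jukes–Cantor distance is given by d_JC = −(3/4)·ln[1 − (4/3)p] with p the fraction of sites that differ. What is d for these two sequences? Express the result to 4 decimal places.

Mismatches occur at site 1 (T→A), site 7 (C→A), site 12 (C→A), site 14 (A→T), site 16 (G→T), site 29 (A→G), site 31 (C→T), site 33 (C→G), site 36 (A→C), site 42 (C→A), site 43 (T→C), site 44 (T→G).
p = 12/46 = 0.260870.
d = −0.75 · ln(1 − (4/3)·0.260870) = −0.75 · ln(0.652173) = −0.75 · (-0.427445) = 0.3206.

0.3206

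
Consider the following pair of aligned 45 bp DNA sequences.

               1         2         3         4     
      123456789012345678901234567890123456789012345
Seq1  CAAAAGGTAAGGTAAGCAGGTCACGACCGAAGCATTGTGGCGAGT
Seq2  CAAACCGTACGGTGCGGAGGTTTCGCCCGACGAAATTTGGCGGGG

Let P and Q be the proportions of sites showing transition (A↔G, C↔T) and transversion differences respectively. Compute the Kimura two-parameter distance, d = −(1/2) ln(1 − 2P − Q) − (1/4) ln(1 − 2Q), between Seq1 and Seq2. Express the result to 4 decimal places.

0.4459

The sequences differ at positions 5 (A/C, transversion), 6 (G/C, transversion), 10 (A/C, transversion), 14 (A/G, transition), 15 (A/C, transversion), 17 (C/G, transversion), 22 (C/T, transition), 23 (A/T, transversion), 26 (A/C, transversion), 31 (A/C, transversion), 33 (C/A, transversion), 35 (T/A, transversion), 37 (G/T, transversion), 43 (A/G, transition), 45 (T/G, transversion).
Of the 15 differences, 3 transitions and 12 transversions over 45 sites: P = 3/45 = 0.066667, Q = 12/45 = 0.266667.
d = −0.5·ln(0.599999) − 0.25·ln(0.466666) = −0.5·(-0.510827) − 0.25·(-0.762141) = 0.4459.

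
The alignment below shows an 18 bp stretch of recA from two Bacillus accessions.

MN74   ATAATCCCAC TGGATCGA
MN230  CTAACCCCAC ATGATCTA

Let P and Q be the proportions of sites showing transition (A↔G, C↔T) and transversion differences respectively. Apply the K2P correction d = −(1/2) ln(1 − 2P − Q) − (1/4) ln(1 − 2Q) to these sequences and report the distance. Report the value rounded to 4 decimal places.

0.3497

Differing sites — 1:A/C (Tv); 5:T/C (Ti); 11:T/A (Tv); 12:G/T (Tv); 17:G/T (Tv).
Of the 5 differences, 1 transition and 4 transversions over 18 sites: P = 1/18 = 0.055556, Q = 4/18 = 0.222222.
d = −0.5·ln(0.666666) − 0.25·ln(0.555556) = −0.5·(-0.405466) − 0.25·(-0.587786) = 0.3497.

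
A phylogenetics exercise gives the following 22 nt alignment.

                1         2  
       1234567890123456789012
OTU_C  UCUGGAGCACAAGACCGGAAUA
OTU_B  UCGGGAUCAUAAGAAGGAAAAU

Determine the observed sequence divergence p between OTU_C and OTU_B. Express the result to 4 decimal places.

Mismatches occur at site 3 (U→G), site 7 (G→U), site 10 (C→U), site 15 (C→A), site 16 (C→G), site 18 (G→A), site 21 (U→A), site 22 (A→U).
There are 8 differences over 22 sites, so p = 8/22 = 0.3636.

0.3636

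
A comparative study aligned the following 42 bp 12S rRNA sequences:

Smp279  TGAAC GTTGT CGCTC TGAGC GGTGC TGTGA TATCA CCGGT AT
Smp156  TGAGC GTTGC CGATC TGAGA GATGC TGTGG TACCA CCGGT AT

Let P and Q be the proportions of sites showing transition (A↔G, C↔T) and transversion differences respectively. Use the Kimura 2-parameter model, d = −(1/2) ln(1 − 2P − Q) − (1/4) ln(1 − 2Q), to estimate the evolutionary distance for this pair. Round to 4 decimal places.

Differing sites — 4:A/G (Ti); 10:T/C (Ti); 13:C/A (Tv); 20:C/A (Tv); 22:G/A (Ti); 30:A/G (Ti); 33:T/C (Ti).
Of the 7 differences, 5 transitions and 2 transversions over 42 sites: P = 5/42 = 0.119048, Q = 2/42 = 0.047619.
d = −0.5·ln(0.714285) − 0.25·ln(0.904762) = −0.5·(-0.336473) − 0.25·(-0.100083) = 0.1933.

0.1933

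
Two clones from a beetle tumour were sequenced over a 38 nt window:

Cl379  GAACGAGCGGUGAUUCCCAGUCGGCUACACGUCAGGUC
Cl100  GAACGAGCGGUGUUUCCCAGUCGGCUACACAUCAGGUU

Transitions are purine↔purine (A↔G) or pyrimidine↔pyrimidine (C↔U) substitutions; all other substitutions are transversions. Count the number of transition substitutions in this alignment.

Differing sites — 13:A/U (Tv); 31:G/A (Ti); 38:C/U (Ti).
Of the 3 differences, 2 transitions and 1 transversion, so the answer is 2.

2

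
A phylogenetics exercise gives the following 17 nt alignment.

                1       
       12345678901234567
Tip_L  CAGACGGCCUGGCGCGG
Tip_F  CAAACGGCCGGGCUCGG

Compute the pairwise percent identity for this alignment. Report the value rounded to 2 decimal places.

82.35%

Mismatches occur at site 3 (G→A), site 10 (U→G), site 14 (G→U).
14 of the 17 sites match, so the percent identity is 14/17 × 100 = 82.35%.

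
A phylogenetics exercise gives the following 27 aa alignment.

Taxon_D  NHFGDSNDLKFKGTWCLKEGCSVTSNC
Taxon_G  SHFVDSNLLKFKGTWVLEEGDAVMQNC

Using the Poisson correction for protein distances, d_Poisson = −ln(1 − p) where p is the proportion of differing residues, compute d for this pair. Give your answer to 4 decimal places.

Differing sites — 1:N/S; 4:G/V; 8:D/L; 16:C/V; 18:K/E; 21:C/D; 22:S/A; 24:T/M; 25:S/Q.
p = 9/27 = 0.333333.
d = −ln(1 − 0.333333) = −ln(0.666667) = 0.4055.

0.4055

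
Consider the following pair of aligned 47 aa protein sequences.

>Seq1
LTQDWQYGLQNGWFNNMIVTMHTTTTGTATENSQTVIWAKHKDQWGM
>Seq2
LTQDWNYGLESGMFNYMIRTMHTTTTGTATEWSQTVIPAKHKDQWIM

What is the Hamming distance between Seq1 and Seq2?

Differing sites — 6:Q/N; 10:Q/E; 11:N/S; 13:W/M; 16:N/Y; 19:V/R; 32:N/W; 38:W/P; 46:G/I.
That gives 9 mismatches out of 47 aligned sites, so the Hamming distance is 9.

9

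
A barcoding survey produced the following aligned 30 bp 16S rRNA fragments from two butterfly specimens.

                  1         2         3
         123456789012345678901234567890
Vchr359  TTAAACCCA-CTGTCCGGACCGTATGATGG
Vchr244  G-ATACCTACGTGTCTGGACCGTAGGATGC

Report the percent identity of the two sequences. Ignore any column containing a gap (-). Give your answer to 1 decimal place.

75.0%

Excluding the 2 gap columns leaves 28 comparable sites.
The sequences differ at positions 1 (T/G), 4 (A/T), 8 (C/T), 11 (C/G), 16 (C/T), 25 (T/G), 30 (G/C).
21 of the 28 comparable sites match, so the percent identity is 21/28 × 100 = 75.0%.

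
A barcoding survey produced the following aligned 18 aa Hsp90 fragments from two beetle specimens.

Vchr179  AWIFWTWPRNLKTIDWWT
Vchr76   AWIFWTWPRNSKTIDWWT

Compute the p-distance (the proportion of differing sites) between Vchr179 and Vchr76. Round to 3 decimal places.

The sequences differ at position 11 (L/S).
There are 1 differences over 18 sites, so p = 1/18 = 0.056.

0.056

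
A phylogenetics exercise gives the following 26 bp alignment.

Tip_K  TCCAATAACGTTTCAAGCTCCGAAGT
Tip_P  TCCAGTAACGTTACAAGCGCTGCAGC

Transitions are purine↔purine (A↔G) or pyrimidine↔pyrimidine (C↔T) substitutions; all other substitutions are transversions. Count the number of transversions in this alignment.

3

Differing sites — 5:A/G (Ti); 13:T/A (Tv); 19:T/G (Tv); 21:C/T (Ti); 23:A/C (Tv); 26:T/C (Ti).
Of the 6 differences, 3 transitions and 3 transversions, so the answer is 3.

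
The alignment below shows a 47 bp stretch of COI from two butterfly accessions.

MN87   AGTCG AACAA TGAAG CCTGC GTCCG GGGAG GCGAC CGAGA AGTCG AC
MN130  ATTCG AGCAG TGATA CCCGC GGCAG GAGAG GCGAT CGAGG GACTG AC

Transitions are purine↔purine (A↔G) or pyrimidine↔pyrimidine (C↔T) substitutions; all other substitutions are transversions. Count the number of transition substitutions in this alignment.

11

Differing sites — 2:G/T (Tv); 7:A/G (Ti); 10:A/G (Ti); 14:A/T (Tv); 15:G/A (Ti); 18:T/C (Ti); 22:T/G (Tv); 24:C/A (Tv); 27:G/A (Ti); 35:C/T (Ti); 40:A/G (Ti); 41:A/G (Ti); 42:G/A (Ti); 43:T/C (Ti); 44:C/T (Ti).
Of the 15 differences, 11 transitions and 4 transversions, so the answer is 11.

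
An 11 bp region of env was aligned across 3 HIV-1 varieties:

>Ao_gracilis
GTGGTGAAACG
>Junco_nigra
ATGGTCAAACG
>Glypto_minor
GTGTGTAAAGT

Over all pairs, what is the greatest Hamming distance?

Pairwise Hamming distances:
  Ao_gracilis vs Junco_nigra: 2
  Ao_gracilis vs Glypto_minor: 5
  Junco_nigra vs Glypto_minor: 6
The largest is 6, between Junco_nigra and Glypto_minor.

6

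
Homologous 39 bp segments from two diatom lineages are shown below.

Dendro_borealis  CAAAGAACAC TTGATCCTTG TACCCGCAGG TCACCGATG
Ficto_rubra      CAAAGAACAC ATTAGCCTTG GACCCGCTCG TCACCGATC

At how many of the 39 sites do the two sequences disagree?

7

Mismatches occur at site 11 (T/A), site 13 (G/T), site 15 (T/G), site 21 (T/G), site 28 (A/T), site 29 (G/C), site 39 (G/C).
That gives 7 mismatches out of 39 aligned sites, so the Hamming distance is 7.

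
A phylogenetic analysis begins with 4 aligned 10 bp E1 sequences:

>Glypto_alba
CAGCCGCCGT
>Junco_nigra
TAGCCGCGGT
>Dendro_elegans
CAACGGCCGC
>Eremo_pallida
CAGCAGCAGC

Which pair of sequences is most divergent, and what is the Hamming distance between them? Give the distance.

5

Pairwise Hamming distances:
  Glypto_alba vs Junco_nigra: 2
  Glypto_alba vs Dendro_elegans: 3
  Glypto_alba vs Eremo_pallida: 3
  Junco_nigra vs Dendro_elegans: 5
  Junco_nigra vs Eremo_pallida: 4
  Dendro_elegans vs Eremo_pallida: 3
The largest is 5, between Junco_nigra and Dendro_elegans.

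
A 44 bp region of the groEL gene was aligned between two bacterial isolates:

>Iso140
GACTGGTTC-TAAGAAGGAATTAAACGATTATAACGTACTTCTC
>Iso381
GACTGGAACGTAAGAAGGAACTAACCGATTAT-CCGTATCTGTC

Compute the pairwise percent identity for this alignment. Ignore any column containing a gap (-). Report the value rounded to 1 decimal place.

81.0%

Excluding the 2 gap columns leaves 42 comparable sites.
The sequences differ at positions 7 (T/A), 8 (T/A), 21 (T/C), 25 (A/C), 34 (A/C), 39 (C/T), 40 (T/C), 42 (C/G).
34 of the 42 comparable sites match, so the percent identity is 34/42 × 100 = 81.0%.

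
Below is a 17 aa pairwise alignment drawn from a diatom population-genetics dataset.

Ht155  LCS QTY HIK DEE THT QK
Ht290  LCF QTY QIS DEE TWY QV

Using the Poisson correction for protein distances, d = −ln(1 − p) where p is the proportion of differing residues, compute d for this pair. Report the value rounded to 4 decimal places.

The sequences differ at positions 3 (S/F), 7 (H/Q), 9 (K/S), 14 (H/W), 15 (T/Y), 17 (K/V).
p = 6/17 = 0.352941.
d = −ln(1 − 0.352941) = −ln(0.647059) = 0.4353.

0.4353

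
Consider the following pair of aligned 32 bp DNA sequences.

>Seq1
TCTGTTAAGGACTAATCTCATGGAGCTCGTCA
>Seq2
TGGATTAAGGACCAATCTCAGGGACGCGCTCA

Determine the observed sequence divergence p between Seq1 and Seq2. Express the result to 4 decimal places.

0.3125

Mismatches occur at site 2 (C↔G), site 3 (T↔G), site 4 (G↔A), site 13 (T↔C), site 21 (T↔G), site 25 (G↔C), site 26 (C↔G), site 27 (T↔C), site 28 (C↔G), site 29 (G↔C).
There are 10 differences over 32 sites, so p = 10/32 = 0.3125.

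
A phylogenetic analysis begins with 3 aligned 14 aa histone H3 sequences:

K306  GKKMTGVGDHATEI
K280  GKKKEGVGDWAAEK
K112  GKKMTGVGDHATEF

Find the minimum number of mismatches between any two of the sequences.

Pairwise Hamming distances:
  K306 vs K280: 5
  K306 vs K112: 1
  K280 vs K112: 5
The smallest is 1, between K306 and K112.

1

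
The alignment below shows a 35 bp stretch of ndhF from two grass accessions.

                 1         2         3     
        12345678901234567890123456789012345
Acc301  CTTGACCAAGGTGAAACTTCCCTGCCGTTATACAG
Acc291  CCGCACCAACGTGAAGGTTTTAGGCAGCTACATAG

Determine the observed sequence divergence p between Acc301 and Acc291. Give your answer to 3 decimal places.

0.400

The sequences differ at positions 2 (T/C), 3 (T/G), 4 (G/C), 10 (G/C), 16 (A/G), 17 (C/G), 20 (C/T), 21 (C/T), 22 (C/A), 23 (T/G), 26 (C/A), 28 (T/C), 31 (T/C), 33 (C/T).
There are 14 differences over 35 sites, so p = 14/35 = 0.400.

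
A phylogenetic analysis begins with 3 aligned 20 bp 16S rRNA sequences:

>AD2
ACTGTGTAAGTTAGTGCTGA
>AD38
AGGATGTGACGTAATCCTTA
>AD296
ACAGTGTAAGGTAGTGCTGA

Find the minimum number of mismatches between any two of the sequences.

Pairwise Hamming distances:
  AD2 vs AD38: 9
  AD2 vs AD296: 2
  AD38 vs AD296: 8
The smallest is 2, between AD2 and AD296.

2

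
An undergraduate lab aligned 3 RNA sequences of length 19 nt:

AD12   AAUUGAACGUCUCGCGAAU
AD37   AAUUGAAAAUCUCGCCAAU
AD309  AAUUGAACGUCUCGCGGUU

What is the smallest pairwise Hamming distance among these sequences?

Pairwise Hamming distances:
  AD12 vs AD37: 3
  AD12 vs AD309: 2
  AD37 vs AD309: 5
The smallest is 2, between AD12 and AD309.

2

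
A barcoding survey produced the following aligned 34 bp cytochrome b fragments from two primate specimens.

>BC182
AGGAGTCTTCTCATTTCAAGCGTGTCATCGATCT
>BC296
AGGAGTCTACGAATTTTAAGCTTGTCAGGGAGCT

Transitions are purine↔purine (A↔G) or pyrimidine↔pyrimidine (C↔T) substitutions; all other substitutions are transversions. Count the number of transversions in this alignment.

Differing sites — 9:T/A (Tv); 11:T/G (Tv); 12:C/A (Tv); 17:C/T (Ti); 22:G/T (Tv); 28:T/G (Tv); 29:C/G (Tv); 32:T/G (Tv).
Of the 8 differences, 1 transition and 7 transversions, so the answer is 7.

7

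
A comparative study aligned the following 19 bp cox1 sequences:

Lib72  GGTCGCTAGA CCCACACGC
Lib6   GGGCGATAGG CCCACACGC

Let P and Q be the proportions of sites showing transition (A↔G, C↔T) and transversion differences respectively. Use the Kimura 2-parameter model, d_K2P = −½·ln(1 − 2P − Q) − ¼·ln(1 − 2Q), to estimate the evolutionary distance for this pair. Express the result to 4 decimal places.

0.1773

The sequences differ at positions 3 (T/G, transversion), 6 (C/A, transversion), 10 (A/G, transition).
Of the 3 differences, 1 transition and 2 transversions over 19 sites: P = 1/19 = 0.052632, Q = 2/19 = 0.105263.
d = −0.5·ln(0.789473) − 0.25·ln(0.789474) = −0.5·(-0.236390) − 0.25·(-0.236388) = 0.1773.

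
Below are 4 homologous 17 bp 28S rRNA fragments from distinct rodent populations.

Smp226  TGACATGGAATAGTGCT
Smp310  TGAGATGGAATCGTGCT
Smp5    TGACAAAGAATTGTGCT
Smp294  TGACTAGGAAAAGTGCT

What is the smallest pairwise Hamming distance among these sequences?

Pairwise Hamming distances:
  Smp226 vs Smp310: 2
  Smp226 vs Smp5: 3
  Smp226 vs Smp294: 3
  Smp310 vs Smp5: 4
  Smp310 vs Smp294: 5
  Smp5 vs Smp294: 4
The smallest is 2, between Smp226 and Smp310.

2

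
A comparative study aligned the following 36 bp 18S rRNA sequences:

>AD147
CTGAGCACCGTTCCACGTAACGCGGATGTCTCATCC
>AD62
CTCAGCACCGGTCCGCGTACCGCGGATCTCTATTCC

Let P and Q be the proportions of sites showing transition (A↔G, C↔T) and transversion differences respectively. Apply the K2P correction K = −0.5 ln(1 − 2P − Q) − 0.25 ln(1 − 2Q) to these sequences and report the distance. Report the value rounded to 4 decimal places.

Mismatches occur at site 3 (G/C, transversion), site 11 (T/G, transversion), site 15 (A/G, transition), site 20 (A/C, transversion), site 28 (G/C, transversion), site 32 (C/A, transversion), site 33 (A/T, transversion).
Of the 7 differences, 1 transition and 6 transversions over 36 sites: P = 1/36 = 0.027778, Q = 6/36 = 0.166667.
d = −0.5·ln(0.777777) − 0.25·ln(0.666666) = −0.5·(-0.251315) − 0.25·(-0.405466) = 0.2270.

0.2270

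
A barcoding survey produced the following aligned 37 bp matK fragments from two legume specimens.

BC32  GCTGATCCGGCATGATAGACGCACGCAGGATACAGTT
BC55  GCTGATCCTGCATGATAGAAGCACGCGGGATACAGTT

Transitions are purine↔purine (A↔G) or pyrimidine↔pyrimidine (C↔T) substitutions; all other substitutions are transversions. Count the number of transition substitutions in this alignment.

The sequences differ at positions 9 (G/T, transversion), 20 (C/A, transversion), 27 (A/G, transition).
Of the 3 differences, 1 transition and 2 transversions, so the answer is 1.

1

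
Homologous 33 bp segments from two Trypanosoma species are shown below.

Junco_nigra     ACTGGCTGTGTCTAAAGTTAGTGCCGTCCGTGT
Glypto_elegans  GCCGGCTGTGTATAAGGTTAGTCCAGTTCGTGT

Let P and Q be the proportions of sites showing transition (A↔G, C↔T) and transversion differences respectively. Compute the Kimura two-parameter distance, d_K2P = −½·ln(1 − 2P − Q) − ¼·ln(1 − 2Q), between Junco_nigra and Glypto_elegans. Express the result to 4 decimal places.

0.2529

Differing sites — 1:A/G (Ti); 3:T/C (Ti); 12:C/A (Tv); 16:A/G (Ti); 23:G/C (Tv); 25:C/A (Tv); 28:C/T (Ti).
Of the 7 differences, 4 transitions and 3 transversions over 33 sites: P = 4/33 = 0.121212, Q = 3/33 = 0.090909.
d = −0.5·ln(0.666667) − 0.25·ln(0.818182) = −0.5·(-0.405465) − 0.25·(-0.200670) = 0.2529.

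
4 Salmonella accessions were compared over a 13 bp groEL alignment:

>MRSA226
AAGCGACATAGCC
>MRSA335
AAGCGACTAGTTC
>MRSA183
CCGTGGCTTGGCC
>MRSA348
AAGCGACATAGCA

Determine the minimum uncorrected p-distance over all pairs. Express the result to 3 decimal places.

Pairwise Hamming distances:
  MRSA226 vs MRSA335: 5
  MRSA226 vs MRSA183: 6
  MRSA226 vs MRSA348: 1
  MRSA335 vs MRSA183: 7
  MRSA335 vs MRSA348: 6
  MRSA183 vs MRSA348: 7
The smallest is 1 mismatch, between MRSA226 and MRSA348; p = 1/13 = 0.077.

0.077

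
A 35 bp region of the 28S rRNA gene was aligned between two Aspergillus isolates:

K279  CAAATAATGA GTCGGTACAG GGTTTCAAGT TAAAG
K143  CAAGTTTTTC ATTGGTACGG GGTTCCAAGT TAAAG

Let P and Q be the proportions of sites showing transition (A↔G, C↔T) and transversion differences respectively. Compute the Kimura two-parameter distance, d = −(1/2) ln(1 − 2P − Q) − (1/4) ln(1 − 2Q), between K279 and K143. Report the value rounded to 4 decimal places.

Differing sites — 4:A/G (Ti); 6:A/T (Tv); 7:A/T (Tv); 9:G/T (Tv); 10:A/C (Tv); 11:G/A (Ti); 13:C/T (Ti); 19:A/G (Ti); 25:T/C (Ti).
Of the 9 differences, 5 transitions and 4 transversions over 35 sites: P = 5/35 = 0.142857, Q = 4/35 = 0.114286.
d = −0.5·ln(0.600000) − 0.25·ln(0.771428) = −0.5·(-0.510826) − 0.25·(-0.259512) = 0.3203.

0.3203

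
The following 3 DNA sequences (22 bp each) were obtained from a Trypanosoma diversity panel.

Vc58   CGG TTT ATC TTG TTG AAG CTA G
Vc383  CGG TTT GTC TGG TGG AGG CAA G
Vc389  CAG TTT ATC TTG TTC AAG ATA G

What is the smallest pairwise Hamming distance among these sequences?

Pairwise Hamming distances:
  Vc58 vs Vc383: 5
  Vc58 vs Vc389: 3
  Vc383 vs Vc389: 8
The smallest is 3, between Vc58 and Vc389.

3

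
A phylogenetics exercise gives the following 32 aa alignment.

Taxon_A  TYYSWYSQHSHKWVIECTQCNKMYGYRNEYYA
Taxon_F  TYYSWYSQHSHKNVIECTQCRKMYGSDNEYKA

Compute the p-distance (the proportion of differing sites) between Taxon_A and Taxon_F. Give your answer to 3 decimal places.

Differing sites — 13:W/N; 21:N/R; 26:Y/S; 27:R/D; 31:Y/K.
There are 5 differences over 32 sites, so p = 5/32 = 0.156.

0.156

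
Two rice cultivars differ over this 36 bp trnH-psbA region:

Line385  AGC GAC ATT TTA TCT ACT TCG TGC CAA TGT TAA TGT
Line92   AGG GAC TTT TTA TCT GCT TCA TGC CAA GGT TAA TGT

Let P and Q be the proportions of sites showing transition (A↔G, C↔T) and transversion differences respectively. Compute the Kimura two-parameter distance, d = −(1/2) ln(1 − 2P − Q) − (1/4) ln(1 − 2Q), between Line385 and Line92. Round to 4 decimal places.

0.1537

Mismatches occur at site 3 (C/G, transversion), site 7 (A/T, transversion), site 16 (A/G, transition), site 21 (G/A, transition), site 28 (T/G, transversion).
Of the 5 differences, 2 transitions and 3 transversions over 36 sites: P = 2/36 = 0.055556, Q = 3/36 = 0.083333.
d = −0.5·ln(0.805555) − 0.25·ln(0.833334) = −0.5·(-0.216224) − 0.25·(-0.182321) = 0.1537.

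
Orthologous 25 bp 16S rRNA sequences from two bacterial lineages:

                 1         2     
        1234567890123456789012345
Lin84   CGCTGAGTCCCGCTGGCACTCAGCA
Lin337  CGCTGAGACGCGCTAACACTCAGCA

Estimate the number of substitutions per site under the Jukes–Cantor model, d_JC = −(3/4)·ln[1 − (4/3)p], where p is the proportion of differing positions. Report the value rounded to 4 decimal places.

Differing sites — 8:T/A; 10:C/G; 15:G/A; 16:G/A.
p = 4/25 = 0.160000.
d = −0.75 · ln(1 − (4/3)·0.160000) = −0.75 · ln(0.786667) = −0.75 · (-0.239950) = 0.1800.

0.1800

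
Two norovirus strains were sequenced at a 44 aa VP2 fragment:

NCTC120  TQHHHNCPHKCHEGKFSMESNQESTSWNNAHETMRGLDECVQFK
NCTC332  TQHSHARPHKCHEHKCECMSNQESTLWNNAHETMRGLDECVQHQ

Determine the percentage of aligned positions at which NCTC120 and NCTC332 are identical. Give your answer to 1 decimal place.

The sequences differ at positions 4 (H/S), 6 (N/A), 7 (C/R), 14 (G/H), 16 (F/C), 17 (S/E), 18 (M/C), 19 (E/M), 26 (S/L), 43 (F/H), 44 (K/Q).
33 of the 44 sites match, so the percent identity is 33/44 × 100 = 75.0%.

75.0%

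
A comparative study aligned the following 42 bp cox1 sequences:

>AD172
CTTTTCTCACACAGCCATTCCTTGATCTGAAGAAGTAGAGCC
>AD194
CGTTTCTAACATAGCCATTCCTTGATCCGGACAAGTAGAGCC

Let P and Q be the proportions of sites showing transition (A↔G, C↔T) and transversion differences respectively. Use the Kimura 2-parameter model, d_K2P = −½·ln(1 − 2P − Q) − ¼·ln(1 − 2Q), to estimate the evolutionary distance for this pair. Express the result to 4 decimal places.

Mismatches occur at site 2 (T/G, transversion), site 8 (C/A, transversion), site 12 (C/T, transition), site 28 (T/C, transition), site 30 (A/G, transition), site 32 (G/C, transversion).
Of the 6 differences, 3 transitions and 3 transversions over 42 sites: P = 3/42 = 0.071429, Q = 3/42 = 0.071429.
d = −0.5·ln(0.785713) − 0.25·ln(0.857142) = −0.5·(-0.241164) − 0.25·(-0.154152) = 0.1591.

0.1591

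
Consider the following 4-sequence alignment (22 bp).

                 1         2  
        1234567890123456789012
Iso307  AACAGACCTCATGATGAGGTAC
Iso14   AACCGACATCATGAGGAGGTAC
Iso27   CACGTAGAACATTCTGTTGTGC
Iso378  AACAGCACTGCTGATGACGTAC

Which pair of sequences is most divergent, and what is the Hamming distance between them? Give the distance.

14

Pairwise Hamming distances:
  Iso307 vs Iso14: 3
  Iso307 vs Iso27: 11
  Iso307 vs Iso378: 5
  Iso14 vs Iso27: 11
  Iso14 vs Iso378: 8
  Iso27 vs Iso378: 14
The largest is 14, between Iso27 and Iso378.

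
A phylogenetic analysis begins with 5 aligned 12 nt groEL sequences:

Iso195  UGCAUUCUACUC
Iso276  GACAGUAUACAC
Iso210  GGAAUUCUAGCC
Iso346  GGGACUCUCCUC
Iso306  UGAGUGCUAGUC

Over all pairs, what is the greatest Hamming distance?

9

Pairwise Hamming distances:
  Iso195 vs Iso276: 5
  Iso195 vs Iso210: 4
  Iso195 vs Iso346: 4
  Iso195 vs Iso306: 4
  Iso276 vs Iso210: 6
  Iso276 vs Iso346: 6
  Iso276 vs Iso306: 9
  Iso210 vs Iso346: 5
  Iso210 vs Iso306: 4
  Iso346 vs Iso306: 7
The largest is 9, between Iso276 and Iso306.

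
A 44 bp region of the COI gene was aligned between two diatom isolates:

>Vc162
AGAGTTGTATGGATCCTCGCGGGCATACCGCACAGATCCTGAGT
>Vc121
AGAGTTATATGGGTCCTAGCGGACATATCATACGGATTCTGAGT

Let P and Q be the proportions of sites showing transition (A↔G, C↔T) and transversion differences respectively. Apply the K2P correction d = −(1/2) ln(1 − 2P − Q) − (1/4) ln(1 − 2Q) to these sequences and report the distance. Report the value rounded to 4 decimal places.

0.2558

Differing sites — 7:G/A (Ti); 13:A/G (Ti); 18:C/A (Tv); 23:G/A (Ti); 28:C/T (Ti); 30:G/A (Ti); 31:C/T (Ti); 34:A/G (Ti); 38:C/T (Ti).
Of the 9 differences, 8 transitions and 1 transversion over 44 sites: P = 8/44 = 0.181818, Q = 1/44 = 0.022727.
d = −0.5·ln(0.613637) − 0.25·ln(0.954546) = −0.5·(-0.488352) − 0.25·(-0.046519) = 0.2558.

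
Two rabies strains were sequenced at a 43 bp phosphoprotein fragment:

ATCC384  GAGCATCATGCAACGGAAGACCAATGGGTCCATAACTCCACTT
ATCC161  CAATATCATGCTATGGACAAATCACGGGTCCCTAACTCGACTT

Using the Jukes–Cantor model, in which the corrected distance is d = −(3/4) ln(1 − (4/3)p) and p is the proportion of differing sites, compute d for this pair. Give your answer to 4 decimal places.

0.3870

The sequences differ at positions 1 (G/C), 3 (G/A), 4 (C/T), 12 (A/T), 14 (C/T), 18 (A/C), 19 (G/A), 21 (C/A), 22 (C/T), 23 (A/C), 25 (T/C), 32 (A/C), 39 (C/G).
p = 13/43 = 0.302326.
d = −0.75 · ln(1 − (4/3)·0.302326) = −0.75 · ln(0.596899) = −0.75 · (-0.516007) = 0.3870.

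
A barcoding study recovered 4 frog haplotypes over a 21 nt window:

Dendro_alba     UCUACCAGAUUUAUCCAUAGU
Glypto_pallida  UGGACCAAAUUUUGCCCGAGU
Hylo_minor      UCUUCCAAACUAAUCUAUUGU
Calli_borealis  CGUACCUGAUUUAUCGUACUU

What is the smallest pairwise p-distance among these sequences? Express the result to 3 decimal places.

0.286

Pairwise Hamming distances:
  Dendro_alba vs Glypto_pallida: 7
  Dendro_alba vs Hylo_minor: 6
  Dendro_alba vs Calli_borealis: 8
  Glypto_pallida vs Hylo_minor: 11
  Glypto_pallida vs Calli_borealis: 11
  Hylo_minor vs Calli_borealis: 12
The smallest is 6 mismatches, between Dendro_alba and Hylo_minor; p = 6/21 = 0.286.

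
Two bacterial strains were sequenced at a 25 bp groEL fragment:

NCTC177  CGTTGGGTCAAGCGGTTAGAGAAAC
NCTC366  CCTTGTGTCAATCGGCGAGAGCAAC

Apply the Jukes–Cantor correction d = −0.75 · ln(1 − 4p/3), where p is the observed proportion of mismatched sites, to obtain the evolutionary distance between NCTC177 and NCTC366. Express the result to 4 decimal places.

The sequences differ at positions 2 (G/C), 6 (G/T), 12 (G/T), 16 (T/C), 17 (T/G), 22 (A/C).
p = 6/25 = 0.240000.
d = −0.75 · ln(1 − (4/3)·0.240000) = −0.75 · ln(0.680000) = −0.75 · (-0.385662) = 0.2892.

0.2892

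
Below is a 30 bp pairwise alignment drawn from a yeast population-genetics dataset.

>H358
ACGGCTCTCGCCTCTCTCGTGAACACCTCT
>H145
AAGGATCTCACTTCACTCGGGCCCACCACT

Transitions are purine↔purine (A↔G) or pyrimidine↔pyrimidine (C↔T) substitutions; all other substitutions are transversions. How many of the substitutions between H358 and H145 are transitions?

Differing sites — 2:C/A (Tv); 5:C/A (Tv); 10:G/A (Ti); 12:C/T (Ti); 15:T/A (Tv); 20:T/G (Tv); 22:A/C (Tv); 23:A/C (Tv); 28:T/A (Tv).
Of the 9 differences, 2 transitions and 7 transversions, so the answer is 2.

2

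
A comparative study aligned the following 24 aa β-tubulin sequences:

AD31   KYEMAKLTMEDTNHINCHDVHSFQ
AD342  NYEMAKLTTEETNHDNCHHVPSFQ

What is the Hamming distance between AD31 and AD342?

Differing sites — 1:K/N; 9:M/T; 11:D/E; 15:I/D; 19:D/H; 21:H/P.
That gives 6 mismatches out of 24 aligned sites, so the Hamming distance is 6.

6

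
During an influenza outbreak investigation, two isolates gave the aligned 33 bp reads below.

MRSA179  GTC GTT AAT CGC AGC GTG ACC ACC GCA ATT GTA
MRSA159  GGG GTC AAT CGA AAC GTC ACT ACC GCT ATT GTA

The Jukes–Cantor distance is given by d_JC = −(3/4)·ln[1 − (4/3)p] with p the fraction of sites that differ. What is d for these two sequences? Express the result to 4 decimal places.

Differing sites — 2:T/G; 3:C/G; 6:T/C; 12:C/A; 14:G/A; 18:G/C; 21:C/T; 27:A/T.
p = 8/33 = 0.242424.
d = −0.75 · ln(1 − (4/3)·0.242424) = −0.75 · ln(0.676768) = −0.75 · (-0.390427) = 0.2928.

0.2928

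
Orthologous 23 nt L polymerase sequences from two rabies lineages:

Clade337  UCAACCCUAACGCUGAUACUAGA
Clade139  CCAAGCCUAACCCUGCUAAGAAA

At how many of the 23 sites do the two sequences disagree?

Differing sites — 1:U/C; 5:C/G; 12:G/C; 16:A/C; 19:C/A; 20:U/G; 22:G/A.
That gives 7 mismatches out of 23 aligned sites, so the Hamming distance is 7.

7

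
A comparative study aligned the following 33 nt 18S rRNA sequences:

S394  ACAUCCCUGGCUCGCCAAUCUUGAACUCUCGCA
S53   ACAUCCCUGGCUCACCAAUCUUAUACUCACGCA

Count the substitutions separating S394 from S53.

4

The sequences differ at positions 14 (G/A), 23 (G/A), 24 (A/U), 29 (U/A).
That gives 4 mismatches out of 33 aligned sites, so the Hamming distance is 4.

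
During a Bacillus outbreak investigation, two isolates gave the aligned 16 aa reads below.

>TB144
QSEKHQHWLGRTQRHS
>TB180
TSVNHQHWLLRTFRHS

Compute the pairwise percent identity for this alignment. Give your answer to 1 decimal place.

Differing sites — 1:Q/T; 3:E/V; 4:K/N; 10:G/L; 13:Q/F.
11 of the 16 sites match, so the percent identity is 11/16 × 100 = 68.8%.

68.8%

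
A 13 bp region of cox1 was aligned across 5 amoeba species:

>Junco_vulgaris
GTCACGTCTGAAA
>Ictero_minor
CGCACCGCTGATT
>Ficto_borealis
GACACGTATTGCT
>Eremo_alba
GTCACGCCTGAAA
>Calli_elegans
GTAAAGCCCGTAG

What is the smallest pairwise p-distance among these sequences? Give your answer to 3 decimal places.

0.077

Pairwise Hamming distances:
  Junco_vulgaris vs Ictero_minor: 6
  Junco_vulgaris vs Ficto_borealis: 6
  Junco_vulgaris vs Eremo_alba: 1
  Junco_vulgaris vs Calli_elegans: 6
  Ictero_minor vs Ficto_borealis: 8
  Ictero_minor vs Eremo_alba: 6
  Ictero_minor vs Calli_elegans: 10
  Ficto_borealis vs Eremo_alba: 7
  Ficto_borealis vs Calli_elegans: 10
  Eremo_alba vs Calli_elegans: 5
The smallest is 1 mismatch, between Junco_vulgaris and Eremo_alba; p = 1/13 = 0.077.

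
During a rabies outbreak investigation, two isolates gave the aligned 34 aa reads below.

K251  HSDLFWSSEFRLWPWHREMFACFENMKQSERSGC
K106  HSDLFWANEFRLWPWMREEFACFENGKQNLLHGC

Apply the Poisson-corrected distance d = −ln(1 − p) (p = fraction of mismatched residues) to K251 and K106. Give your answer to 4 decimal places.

0.3075

Differing sites — 7:S/A; 8:S/N; 16:H/M; 19:M/E; 26:M/G; 29:S/N; 30:E/L; 31:R/L; 32:S/H.
p = 9/34 = 0.264706.
d = −ln(1 − 0.264706) = −ln(0.735294) = 0.3075.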